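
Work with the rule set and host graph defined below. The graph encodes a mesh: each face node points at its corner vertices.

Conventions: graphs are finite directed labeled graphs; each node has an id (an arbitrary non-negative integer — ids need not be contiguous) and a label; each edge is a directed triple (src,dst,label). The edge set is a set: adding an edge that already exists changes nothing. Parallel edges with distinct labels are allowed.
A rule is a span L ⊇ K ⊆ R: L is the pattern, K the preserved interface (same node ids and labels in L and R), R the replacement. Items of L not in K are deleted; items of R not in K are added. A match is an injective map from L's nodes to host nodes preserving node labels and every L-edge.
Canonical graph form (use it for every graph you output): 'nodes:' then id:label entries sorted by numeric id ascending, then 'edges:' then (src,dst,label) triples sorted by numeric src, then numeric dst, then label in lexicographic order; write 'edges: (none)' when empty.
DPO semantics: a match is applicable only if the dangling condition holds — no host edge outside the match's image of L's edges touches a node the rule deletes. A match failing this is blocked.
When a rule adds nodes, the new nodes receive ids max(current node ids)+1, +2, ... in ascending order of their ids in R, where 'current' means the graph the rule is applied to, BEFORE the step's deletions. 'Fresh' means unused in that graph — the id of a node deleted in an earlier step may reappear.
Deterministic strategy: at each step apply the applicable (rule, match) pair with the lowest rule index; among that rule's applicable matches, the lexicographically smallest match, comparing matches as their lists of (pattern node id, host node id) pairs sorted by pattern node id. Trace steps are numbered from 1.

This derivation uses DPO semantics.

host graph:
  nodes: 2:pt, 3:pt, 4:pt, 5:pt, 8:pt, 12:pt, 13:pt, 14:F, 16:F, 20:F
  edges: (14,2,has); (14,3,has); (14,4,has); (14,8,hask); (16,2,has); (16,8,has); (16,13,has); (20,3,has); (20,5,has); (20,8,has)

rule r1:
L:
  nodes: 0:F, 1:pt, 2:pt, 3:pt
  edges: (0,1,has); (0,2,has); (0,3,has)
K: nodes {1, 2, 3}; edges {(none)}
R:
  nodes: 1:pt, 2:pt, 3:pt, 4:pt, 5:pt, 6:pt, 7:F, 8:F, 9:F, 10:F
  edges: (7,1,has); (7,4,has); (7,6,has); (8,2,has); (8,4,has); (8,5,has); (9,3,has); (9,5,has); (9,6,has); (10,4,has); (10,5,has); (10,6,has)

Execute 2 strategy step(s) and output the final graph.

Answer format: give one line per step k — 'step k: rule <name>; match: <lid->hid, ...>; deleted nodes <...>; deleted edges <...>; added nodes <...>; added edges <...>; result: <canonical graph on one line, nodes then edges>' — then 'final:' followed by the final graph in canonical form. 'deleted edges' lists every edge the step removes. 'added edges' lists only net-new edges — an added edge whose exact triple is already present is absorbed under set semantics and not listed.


step 1: rule r1; match: 0->16, 1->2, 2->8, 3->13; deleted nodes 16; deleted edges (16,2,has); (16,8,has); (16,13,has); added nodes 21, 22, 23, 24, 25, 26, 27; added edges (24,2,has); (24,21,has); (24,23,has); (25,8,has); (25,21,has); (25,22,has); (26,13,has); (26,22,has); (26,23,has); (27,21,has); (27,22,has); (27,23,has); result: nodes: 2:pt, 3:pt, 4:pt, 5:pt, 8:pt, 12:pt, 13:pt, 14:F, 20:F, 21:pt, 22:pt, 23:pt, 24:F, 25:F, 26:F, 27:F edges: (14,2,has); (14,3,has); (14,4,has); (14,8,hask); (20,3,has); (20,5,has); (20,8,has); (24,2,has); (24,21,has); (24,23,has); (25,8,has); (25,21,has); (25,22,has); (26,13,has); (26,22,has); (26,23,has); (27,21,has); (27,22,has); (27,23,has)
step 2: rule r1; match: 0->20, 1->3, 2->5, 3->8; deleted nodes 20; deleted edges (20,3,has); (20,5,has); (20,8,has); added nodes 28, 29, 30, 31, 32, 33, 34; added edges (31,3,has); (31,28,has); (31,30,has); (32,5,has); (32,28,has); (32,29,has); (33,8,has); (33,29,has); (33,30,has); (34,28,has); (34,29,has); (34,30,has); result: nodes: 2:pt, 3:pt, 4:pt, 5:pt, 8:pt, 12:pt, 13:pt, 14:F, 21:pt, 22:pt, 23:pt, 24:F, 25:F, 26:F, 27:F, 28:pt, 29:pt, 30:pt, 31:F, 32:F, 33:F, 34:F edges: (14,2,has); (14,3,has); (14,4,has); (14,8,hask); (24,2,has); (24,21,has); (24,23,has); (25,8,has); (25,21,has); (25,22,has); (26,13,has); (26,22,has); (26,23,has); (27,21,has); (27,22,has); (27,23,has); (31,3,has); (31,28,has); (31,30,has); (32,5,has); (32,28,has); (32,29,has); (33,8,has); (33,29,has); (33,30,has); (34,28,has); (34,29,has); (34,30,has)
final:
nodes: 2:pt, 3:pt, 4:pt, 5:pt, 8:pt, 12:pt, 13:pt, 14:F, 21:pt, 22:pt, 23:pt, 24:F, 25:F, 26:F, 27:F, 28:pt, 29:pt, 30:pt, 31:F, 32:F, 33:F, 34:F
edges: (14,2,has); (14,3,has); (14,4,has); (14,8,hask); (24,2,has); (24,21,has); (24,23,has); (25,8,has); (25,21,has); (25,22,has); (26,13,has); (26,22,has); (26,23,has); (27,21,has); (27,22,has); (27,23,has); (31,3,has); (31,28,has); (31,30,has); (32,5,has); (32,28,has); (32,29,has); (33,8,has); (33,29,has); (33,30,has); (34,28,has); (34,29,has); (34,30,has)


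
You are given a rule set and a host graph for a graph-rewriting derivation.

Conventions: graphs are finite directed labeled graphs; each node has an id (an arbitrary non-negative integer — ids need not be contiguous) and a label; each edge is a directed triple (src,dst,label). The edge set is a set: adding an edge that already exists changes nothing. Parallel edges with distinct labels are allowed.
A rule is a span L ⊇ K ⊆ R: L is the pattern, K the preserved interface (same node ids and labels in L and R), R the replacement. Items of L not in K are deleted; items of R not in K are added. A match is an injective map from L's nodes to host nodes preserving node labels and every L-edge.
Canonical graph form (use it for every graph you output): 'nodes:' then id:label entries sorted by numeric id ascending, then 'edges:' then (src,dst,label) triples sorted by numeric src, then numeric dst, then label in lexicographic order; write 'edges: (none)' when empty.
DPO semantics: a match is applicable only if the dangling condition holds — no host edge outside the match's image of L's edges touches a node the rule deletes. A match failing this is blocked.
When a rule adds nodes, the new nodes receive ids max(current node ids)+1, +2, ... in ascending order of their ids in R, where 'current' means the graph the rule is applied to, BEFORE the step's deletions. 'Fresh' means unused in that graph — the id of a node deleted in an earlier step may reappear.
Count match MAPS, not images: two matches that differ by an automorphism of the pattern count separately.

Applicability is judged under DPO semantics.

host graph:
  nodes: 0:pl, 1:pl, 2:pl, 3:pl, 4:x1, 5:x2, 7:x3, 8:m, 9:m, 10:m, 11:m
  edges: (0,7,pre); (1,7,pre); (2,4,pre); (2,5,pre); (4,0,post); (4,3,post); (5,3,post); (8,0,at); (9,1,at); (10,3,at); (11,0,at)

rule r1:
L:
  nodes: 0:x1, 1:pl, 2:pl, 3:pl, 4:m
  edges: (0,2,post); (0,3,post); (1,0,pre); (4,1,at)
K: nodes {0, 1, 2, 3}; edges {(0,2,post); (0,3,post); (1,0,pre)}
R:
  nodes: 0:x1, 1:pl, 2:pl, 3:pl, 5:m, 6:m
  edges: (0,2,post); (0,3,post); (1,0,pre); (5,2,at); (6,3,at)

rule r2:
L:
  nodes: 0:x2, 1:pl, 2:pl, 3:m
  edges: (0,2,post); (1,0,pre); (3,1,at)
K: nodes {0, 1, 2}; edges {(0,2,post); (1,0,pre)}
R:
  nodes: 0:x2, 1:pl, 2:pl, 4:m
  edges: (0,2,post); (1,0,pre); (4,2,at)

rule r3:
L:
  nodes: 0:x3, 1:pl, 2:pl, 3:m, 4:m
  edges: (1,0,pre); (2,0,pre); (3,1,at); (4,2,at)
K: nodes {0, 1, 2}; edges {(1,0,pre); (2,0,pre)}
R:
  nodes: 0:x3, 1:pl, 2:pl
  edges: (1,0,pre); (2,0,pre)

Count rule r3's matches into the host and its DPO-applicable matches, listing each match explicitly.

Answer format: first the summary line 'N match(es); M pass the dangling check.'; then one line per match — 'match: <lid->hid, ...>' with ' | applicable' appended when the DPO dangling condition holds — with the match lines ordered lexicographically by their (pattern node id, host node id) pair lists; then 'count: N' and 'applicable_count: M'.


4 match(es); 4 pass the dangling check.
match: 0->7, 1->0, 2->1, 3->8, 4->9 | applicable
match: 0->7, 1->0, 2->1, 3->11, 4->9 | applicable
match: 0->7, 1->1, 2->0, 3->9, 4->8 | applicable
match: 0->7, 1->1, 2->0, 3->9, 4->11 | applicable
count: 4
applicable_count: 4


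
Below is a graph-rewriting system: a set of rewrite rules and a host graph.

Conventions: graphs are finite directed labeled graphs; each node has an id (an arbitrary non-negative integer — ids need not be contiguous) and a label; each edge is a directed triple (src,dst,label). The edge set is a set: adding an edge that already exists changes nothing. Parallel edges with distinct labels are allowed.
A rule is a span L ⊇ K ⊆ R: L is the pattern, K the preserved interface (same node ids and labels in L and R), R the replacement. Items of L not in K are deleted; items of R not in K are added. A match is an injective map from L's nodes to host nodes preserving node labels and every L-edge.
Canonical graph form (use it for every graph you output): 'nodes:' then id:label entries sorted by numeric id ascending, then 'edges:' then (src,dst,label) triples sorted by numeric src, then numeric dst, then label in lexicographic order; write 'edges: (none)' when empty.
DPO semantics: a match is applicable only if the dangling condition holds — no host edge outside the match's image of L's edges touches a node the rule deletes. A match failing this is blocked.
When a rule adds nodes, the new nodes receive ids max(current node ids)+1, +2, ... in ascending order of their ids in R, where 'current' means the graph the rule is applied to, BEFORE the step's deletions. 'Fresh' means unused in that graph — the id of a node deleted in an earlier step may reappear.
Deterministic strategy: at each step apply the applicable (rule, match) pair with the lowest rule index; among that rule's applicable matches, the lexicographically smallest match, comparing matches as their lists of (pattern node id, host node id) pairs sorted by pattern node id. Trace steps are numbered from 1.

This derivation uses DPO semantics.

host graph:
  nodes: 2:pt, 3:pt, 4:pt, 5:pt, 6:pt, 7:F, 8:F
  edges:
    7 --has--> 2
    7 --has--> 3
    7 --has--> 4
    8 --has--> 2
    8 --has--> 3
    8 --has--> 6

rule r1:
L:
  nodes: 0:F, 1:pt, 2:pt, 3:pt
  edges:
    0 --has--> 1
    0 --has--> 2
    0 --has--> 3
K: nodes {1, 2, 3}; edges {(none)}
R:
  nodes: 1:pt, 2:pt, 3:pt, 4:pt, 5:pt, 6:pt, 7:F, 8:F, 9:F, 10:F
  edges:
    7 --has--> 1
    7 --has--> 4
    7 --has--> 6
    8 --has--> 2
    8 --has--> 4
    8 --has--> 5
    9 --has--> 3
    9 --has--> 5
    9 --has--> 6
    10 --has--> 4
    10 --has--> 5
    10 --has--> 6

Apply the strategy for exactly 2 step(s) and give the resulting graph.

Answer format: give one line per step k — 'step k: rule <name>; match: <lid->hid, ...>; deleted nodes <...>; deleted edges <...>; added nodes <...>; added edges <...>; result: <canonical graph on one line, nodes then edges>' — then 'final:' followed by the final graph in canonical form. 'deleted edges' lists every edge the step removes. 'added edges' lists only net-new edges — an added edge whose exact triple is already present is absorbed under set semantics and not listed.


step 1: rule r1; match: 0->7, 1->2, 2->3, 3->4; deleted nodes 7; deleted edges (7,2,has); (7,3,has); (7,4,has); added nodes 9, 10, 11, 12, 13, 14, 15; added edges (12,2,has); (12,9,has); (12,11,has); (13,3,has); (13,9,has); (13,10,has); (14,4,has); (14,10,has); (14,11,has); (15,9,has); (15,10,has); (15,11,has); result: nodes: 2:pt, 3:pt, 4:pt, 5:pt, 6:pt, 8:F, 9:pt, 10:pt, 11:pt, 12:F, 13:F, 14:F, 15:F edges: (8,2,has); (8,3,has); (8,6,has); (12,2,has); (12,9,has); (12,11,has); (13,3,has); (13,9,has); (13,10,has); (14,4,has); (14,10,has); (14,11,has); (15,9,has); (15,10,has); (15,11,has)
step 2: rule r1; match: 0->8, 1->2, 2->3, 3->6; deleted nodes 8; deleted edges (8,2,has); (8,3,has); (8,6,has); added nodes 16, 17, 18, 19, 20, 21, 22; added edges (19,2,has); (19,16,has); (19,18,has); (20,3,has); (20,16,has); (20,17,has); (21,6,has); (21,17,has); (21,18,has); (22,16,has); (22,17,has); (22,18,has); result: nodes: 2:pt, 3:pt, 4:pt, 5:pt, 6:pt, 9:pt, 10:pt, 11:pt, 12:F, 13:F, 14:F, 15:F, 16:pt, 17:pt, 18:pt, 19:F, 20:F, 21:F, 22:F edges: (12,2,has); (12,9,has); (12,11,has); (13,3,has); (13,9,has); (13,10,has); (14,4,has); (14,10,has); (14,11,has); (15,9,has); (15,10,has); (15,11,has); (19,2,has); (19,16,has); (19,18,has); (20,3,has); (20,16,has); (20,17,has); (21,6,has); (21,17,has); (21,18,has); (22,16,has); (22,17,has); (22,18,has)
final:
nodes: 2:pt, 3:pt, 4:pt, 5:pt, 6:pt, 9:pt, 10:pt, 11:pt, 12:F, 13:F, 14:F, 15:F, 16:pt, 17:pt, 18:pt, 19:F, 20:F, 21:F, 22:F
edges: (12,2,has); (12,9,has); (12,11,has); (13,3,has); (13,9,has); (13,10,has); (14,4,has); (14,10,has); (14,11,has); (15,9,has); (15,10,has); (15,11,has); (19,2,has); (19,16,has); (19,18,has); (20,3,has); (20,16,has); (20,17,has); (21,6,has); (21,17,has); (21,18,has); (22,16,has); (22,17,has); (22,18,has)


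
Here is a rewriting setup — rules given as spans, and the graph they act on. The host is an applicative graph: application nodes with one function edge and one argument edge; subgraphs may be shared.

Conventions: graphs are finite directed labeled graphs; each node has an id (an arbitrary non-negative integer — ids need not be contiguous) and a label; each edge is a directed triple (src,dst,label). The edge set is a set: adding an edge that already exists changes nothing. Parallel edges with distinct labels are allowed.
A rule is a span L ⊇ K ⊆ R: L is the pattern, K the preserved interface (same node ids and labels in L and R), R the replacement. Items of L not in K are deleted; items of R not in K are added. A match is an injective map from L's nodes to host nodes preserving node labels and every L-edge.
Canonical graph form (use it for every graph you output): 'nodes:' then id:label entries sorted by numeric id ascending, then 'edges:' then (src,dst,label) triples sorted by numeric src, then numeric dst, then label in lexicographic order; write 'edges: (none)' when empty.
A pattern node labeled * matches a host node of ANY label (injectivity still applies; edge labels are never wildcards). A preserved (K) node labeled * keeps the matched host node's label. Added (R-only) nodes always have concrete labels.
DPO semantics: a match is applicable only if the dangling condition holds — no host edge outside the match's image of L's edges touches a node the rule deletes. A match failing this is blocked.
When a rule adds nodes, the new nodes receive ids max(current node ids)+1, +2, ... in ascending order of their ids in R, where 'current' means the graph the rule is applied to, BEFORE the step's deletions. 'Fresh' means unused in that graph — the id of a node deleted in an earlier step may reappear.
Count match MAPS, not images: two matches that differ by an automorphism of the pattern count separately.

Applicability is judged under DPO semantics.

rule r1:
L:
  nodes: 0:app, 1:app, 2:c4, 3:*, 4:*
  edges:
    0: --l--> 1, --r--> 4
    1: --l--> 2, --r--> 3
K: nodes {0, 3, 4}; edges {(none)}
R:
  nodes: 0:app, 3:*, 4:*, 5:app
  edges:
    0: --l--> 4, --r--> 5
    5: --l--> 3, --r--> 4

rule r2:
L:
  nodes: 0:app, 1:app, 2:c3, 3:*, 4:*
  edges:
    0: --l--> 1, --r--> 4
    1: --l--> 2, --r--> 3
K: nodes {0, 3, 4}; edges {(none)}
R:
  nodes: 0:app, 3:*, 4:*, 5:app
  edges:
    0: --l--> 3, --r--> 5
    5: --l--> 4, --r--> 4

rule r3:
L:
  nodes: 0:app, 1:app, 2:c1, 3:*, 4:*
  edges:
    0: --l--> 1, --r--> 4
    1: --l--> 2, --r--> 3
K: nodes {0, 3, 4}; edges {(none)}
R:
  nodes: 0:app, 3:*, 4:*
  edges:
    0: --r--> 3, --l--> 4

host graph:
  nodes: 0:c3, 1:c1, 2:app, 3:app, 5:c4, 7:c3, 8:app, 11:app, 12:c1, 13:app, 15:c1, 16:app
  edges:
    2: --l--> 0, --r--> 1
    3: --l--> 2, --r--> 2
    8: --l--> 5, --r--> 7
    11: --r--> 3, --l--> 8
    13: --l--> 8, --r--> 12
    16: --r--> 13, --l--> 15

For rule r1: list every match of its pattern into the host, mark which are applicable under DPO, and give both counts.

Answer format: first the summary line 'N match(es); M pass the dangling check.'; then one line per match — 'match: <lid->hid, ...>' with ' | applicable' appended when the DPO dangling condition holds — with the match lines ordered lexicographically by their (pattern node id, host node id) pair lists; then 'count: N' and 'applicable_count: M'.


2 match(es); 0 pass the dangling check.
match: 0->11, 1->8, 2->5, 3->7, 4->3
match: 0->13, 1->8, 2->5, 3->7, 4->12
count: 2
applicable_count: 0


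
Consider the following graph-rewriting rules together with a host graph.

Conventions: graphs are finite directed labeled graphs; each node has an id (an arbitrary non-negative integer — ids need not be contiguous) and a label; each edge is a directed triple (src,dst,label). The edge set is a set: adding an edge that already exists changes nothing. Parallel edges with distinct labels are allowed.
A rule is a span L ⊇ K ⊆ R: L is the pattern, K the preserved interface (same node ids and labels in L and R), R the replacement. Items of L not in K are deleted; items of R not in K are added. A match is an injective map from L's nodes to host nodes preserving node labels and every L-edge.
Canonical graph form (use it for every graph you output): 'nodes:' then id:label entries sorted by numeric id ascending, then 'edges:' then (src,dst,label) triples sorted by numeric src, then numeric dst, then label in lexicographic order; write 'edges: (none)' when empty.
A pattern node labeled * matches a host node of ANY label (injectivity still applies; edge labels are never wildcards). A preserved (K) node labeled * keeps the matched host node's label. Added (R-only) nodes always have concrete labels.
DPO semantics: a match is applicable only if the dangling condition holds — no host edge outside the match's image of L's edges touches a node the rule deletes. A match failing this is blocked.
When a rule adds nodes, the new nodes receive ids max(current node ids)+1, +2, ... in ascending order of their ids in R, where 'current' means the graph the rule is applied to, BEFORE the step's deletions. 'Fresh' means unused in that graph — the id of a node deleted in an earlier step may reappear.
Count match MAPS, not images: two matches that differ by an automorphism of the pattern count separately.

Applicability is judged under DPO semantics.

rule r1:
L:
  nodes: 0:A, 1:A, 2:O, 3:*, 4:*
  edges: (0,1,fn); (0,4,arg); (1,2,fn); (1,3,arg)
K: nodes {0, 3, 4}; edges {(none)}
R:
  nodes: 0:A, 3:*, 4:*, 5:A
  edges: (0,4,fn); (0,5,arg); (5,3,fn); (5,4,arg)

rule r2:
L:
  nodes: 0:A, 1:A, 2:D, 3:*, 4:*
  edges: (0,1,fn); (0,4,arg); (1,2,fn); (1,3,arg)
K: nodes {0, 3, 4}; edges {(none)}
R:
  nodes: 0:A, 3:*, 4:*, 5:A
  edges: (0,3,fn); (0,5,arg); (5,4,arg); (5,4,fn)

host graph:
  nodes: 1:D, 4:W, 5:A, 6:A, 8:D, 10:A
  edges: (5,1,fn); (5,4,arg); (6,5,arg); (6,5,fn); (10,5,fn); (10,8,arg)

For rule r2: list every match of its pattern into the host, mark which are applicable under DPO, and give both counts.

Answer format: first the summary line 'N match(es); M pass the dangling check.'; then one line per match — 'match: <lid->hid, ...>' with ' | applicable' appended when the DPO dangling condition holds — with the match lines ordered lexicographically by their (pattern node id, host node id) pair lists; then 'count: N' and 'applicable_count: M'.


1 match(es); 0 pass the dangling check.
match: 0->10, 1->5, 2->1, 3->4, 4->8
count: 1
applicable_count: 0


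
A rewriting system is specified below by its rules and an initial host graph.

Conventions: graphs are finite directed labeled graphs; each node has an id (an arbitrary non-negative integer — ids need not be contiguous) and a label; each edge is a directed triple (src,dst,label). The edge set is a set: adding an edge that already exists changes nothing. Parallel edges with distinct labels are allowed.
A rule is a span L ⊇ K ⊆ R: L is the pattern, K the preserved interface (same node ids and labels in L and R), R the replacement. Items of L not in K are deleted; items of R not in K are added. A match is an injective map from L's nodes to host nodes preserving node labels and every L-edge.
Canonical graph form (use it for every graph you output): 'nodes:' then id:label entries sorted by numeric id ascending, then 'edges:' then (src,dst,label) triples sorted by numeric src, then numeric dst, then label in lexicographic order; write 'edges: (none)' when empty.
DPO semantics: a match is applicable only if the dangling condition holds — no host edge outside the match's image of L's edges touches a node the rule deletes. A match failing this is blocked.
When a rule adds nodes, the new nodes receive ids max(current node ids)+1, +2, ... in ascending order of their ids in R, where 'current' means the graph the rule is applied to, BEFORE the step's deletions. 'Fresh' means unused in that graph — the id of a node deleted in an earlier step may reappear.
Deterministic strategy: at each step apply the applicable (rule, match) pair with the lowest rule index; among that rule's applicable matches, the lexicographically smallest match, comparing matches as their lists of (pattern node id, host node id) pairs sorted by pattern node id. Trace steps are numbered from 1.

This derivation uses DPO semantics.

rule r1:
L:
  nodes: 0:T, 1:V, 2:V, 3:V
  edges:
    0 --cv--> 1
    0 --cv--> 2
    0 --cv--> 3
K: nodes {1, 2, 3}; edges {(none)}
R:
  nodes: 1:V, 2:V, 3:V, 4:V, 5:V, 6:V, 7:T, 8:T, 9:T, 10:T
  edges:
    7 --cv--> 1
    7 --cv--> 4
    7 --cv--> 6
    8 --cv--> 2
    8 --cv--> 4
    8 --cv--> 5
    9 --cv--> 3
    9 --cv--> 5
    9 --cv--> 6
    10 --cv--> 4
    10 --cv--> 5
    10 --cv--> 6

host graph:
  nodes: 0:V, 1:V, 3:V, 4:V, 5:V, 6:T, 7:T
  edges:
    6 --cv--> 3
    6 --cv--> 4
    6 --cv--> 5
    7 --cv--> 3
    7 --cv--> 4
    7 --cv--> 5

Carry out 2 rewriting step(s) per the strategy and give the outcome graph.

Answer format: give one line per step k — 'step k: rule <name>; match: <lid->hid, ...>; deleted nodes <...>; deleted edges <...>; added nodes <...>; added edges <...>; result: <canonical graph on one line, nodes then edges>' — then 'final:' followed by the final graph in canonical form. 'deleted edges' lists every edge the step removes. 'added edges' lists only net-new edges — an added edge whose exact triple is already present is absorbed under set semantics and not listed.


step 1: rule r1; match: 0->6, 1->3, 2->4, 3->5; deleted nodes 6; deleted edges (6,3,cv); (6,4,cv); (6,5,cv); added nodes 8, 9, 10, 11, 12, 13, 14; added edges (11,3,cv); (11,8,cv); (11,10,cv); (12,4,cv); (12,8,cv); (12,9,cv); (13,5,cv); (13,9,cv); (13,10,cv); (14,8,cv); (14,9,cv); (14,10,cv); result: nodes: 0:V, 1:V, 3:V, 4:V, 5:V, 7:T, 8:V, 9:V, 10:V, 11:T, 12:T, 13:T, 14:T edges: (7,3,cv); (7,4,cv); (7,5,cv); (11,3,cv); (11,8,cv); (11,10,cv); (12,4,cv); (12,8,cv); (12,9,cv); (13,5,cv); (13,9,cv); (13,10,cv); (14,8,cv); (14,9,cv); (14,10,cv)
step 2: rule r1; match: 0->7, 1->3, 2->4, 3->5; deleted nodes 7; deleted edges (7,3,cv); (7,4,cv); (7,5,cv); added nodes 15, 16, 17, 18, 19, 20, 21; added edges (18,3,cv); (18,15,cv); (18,17,cv); (19,4,cv); (19,15,cv); (19,16,cv); (20,5,cv); (20,16,cv); (20,17,cv); (21,15,cv); (21,16,cv); (21,17,cv); result: nodes: 0:V, 1:V, 3:V, 4:V, 5:V, 8:V, 9:V, 10:V, 11:T, 12:T, 13:T, 14:T, 15:V, 16:V, 17:V, 18:T, 19:T, 20:T, 21:T edges: (11,3,cv); (11,8,cv); (11,10,cv); (12,4,cv); (12,8,cv); (12,9,cv); (13,5,cv); (13,9,cv); (13,10,cv); (14,8,cv); (14,9,cv); (14,10,cv); (18,3,cv); (18,15,cv); (18,17,cv); (19,4,cv); (19,15,cv); (19,16,cv); (20,5,cv); (20,16,cv); (20,17,cv); (21,15,cv); (21,16,cv); (21,17,cv)
final:
nodes: 0:V, 1:V, 3:V, 4:V, 5:V, 8:V, 9:V, 10:V, 11:T, 12:T, 13:T, 14:T, 15:V, 16:V, 17:V, 18:T, 19:T, 20:T, 21:T
edges: (11,3,cv); (11,8,cv); (11,10,cv); (12,4,cv); (12,8,cv); (12,9,cv); (13,5,cv); (13,9,cv); (13,10,cv); (14,8,cv); (14,9,cv); (14,10,cv); (18,3,cv); (18,15,cv); (18,17,cv); (19,4,cv); (19,15,cv); (19,16,cv); (20,5,cv); (20,16,cv); (20,17,cv); (21,15,cv); (21,16,cv); (21,17,cv)


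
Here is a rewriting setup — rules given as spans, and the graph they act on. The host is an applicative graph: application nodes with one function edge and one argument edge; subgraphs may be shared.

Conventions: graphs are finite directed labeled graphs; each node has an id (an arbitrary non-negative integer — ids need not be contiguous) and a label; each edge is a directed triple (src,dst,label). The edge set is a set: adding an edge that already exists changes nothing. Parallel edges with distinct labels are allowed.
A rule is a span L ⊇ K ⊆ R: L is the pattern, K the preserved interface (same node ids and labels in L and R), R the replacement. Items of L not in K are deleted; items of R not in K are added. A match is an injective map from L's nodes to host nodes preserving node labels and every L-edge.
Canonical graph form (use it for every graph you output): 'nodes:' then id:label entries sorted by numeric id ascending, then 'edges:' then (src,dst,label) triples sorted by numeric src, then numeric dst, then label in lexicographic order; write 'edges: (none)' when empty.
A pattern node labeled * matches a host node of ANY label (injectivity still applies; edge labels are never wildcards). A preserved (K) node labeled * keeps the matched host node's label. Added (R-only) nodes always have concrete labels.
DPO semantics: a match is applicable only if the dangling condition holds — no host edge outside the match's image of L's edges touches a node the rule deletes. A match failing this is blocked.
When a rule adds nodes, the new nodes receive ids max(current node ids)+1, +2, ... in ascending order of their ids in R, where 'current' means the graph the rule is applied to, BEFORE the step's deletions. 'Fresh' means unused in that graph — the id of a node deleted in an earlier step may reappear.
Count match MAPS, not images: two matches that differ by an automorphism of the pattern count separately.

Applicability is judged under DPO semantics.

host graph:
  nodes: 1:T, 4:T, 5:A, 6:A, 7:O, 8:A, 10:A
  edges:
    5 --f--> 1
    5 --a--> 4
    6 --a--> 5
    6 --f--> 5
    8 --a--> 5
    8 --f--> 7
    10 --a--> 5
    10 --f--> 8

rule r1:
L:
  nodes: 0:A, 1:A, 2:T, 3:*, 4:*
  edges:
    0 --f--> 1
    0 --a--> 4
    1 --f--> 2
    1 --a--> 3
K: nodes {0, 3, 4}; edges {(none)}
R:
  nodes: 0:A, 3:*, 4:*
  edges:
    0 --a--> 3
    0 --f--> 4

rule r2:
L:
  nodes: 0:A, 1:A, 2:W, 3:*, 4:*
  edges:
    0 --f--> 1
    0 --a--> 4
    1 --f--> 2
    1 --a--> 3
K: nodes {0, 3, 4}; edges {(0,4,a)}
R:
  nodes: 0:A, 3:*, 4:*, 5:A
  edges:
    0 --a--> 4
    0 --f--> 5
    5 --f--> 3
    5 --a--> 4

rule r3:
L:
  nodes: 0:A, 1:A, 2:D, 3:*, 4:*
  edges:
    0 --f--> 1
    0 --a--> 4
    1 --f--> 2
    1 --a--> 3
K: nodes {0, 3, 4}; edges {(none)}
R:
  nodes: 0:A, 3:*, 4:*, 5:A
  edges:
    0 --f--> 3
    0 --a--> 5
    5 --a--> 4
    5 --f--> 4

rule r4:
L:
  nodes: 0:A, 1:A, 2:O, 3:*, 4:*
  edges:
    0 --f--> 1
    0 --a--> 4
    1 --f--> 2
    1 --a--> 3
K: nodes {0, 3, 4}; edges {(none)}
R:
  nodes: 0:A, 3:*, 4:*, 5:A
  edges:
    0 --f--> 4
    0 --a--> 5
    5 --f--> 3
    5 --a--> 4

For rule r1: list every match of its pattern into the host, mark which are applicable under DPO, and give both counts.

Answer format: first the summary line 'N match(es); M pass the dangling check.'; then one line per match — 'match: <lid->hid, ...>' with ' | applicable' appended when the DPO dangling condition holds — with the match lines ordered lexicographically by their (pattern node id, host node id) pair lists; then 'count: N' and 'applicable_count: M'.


0 match(es); 0 pass the dangling check.
count: 0
applicable_count: 0


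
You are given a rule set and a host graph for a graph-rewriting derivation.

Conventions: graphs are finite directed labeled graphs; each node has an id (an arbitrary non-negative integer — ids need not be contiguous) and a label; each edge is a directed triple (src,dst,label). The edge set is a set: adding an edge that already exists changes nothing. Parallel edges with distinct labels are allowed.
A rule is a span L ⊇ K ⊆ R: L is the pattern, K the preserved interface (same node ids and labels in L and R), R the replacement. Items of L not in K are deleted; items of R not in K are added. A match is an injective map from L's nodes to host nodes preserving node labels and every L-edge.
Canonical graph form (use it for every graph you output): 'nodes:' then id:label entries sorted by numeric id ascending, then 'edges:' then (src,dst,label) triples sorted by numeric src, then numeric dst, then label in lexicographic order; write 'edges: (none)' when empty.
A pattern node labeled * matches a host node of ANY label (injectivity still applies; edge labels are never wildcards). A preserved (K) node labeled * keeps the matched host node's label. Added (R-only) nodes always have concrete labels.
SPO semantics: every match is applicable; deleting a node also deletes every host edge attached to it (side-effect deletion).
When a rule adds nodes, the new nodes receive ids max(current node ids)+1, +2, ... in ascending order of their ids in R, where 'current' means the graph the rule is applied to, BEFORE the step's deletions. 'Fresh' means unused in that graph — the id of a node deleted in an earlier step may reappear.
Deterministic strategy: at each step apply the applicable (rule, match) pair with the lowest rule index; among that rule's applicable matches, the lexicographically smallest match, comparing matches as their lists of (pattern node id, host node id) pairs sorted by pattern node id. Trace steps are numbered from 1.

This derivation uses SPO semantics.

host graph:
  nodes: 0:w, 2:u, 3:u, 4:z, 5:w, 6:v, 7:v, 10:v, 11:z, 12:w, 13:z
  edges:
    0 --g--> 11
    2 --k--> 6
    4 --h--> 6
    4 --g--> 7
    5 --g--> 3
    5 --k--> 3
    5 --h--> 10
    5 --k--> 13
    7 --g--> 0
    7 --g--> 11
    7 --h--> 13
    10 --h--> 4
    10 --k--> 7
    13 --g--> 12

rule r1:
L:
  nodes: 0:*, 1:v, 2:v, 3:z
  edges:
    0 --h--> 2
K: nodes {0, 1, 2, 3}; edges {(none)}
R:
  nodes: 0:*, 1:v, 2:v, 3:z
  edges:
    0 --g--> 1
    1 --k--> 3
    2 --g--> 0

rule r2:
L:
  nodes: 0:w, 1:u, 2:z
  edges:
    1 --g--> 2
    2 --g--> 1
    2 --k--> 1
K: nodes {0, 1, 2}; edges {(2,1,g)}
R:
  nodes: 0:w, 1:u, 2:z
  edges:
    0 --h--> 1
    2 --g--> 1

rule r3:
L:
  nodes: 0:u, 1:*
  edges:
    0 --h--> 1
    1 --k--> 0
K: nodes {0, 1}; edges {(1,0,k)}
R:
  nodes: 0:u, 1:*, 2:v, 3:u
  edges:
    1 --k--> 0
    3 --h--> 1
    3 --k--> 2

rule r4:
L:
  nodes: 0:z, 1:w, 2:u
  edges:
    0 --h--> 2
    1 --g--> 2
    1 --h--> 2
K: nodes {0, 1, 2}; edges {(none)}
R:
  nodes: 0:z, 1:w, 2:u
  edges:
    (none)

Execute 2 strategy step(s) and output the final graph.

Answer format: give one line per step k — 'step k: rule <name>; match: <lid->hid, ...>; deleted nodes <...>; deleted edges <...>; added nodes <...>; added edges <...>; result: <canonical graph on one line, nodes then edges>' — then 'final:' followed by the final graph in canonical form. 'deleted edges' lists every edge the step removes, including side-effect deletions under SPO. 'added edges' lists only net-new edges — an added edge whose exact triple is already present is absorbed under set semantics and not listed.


step 1: rule r1; match: 0->4, 1->7, 2->6, 3->11; deleted nodes (none); deleted edges (4,6,h); added nodes (none); added edges (6,4,g); (7,11,k); result: nodes: 0:w, 2:u, 3:u, 4:z, 5:w, 6:v, 7:v, 10:v, 11:z, 12:w, 13:z edges: (0,11,g); (2,6,k); (4,7,g); (5,3,g); (5,3,k); (5,10,h); (5,13,k); (6,4,g); (7,0,g); (7,11,g); (7,11,k); (7,13,h); (10,4,h); (10,7,k); (13,12,g)
step 2: rule r1; match: 0->5, 1->6, 2->10, 3->4; deleted nodes (none); deleted edges (5,10,h); added nodes (none); added edges (5,6,g); (6,4,k); (10,5,g); result: nodes: 0:w, 2:u, 3:u, 4:z, 5:w, 6:v, 7:v, 10:v, 11:z, 12:w, 13:z edges: (0,11,g); (2,6,k); (4,7,g); (5,3,g); (5,3,k); (5,6,g); (5,13,k); (6,4,g); (6,4,k); (7,0,g); (7,11,g); (7,11,k); (7,13,h); (10,4,h); (10,5,g); (10,7,k); (13,12,g)
final:
nodes: 0:w, 2:u, 3:u, 4:z, 5:w, 6:v, 7:v, 10:v, 11:z, 12:w, 13:z
edges: (0,11,g); (2,6,k); (4,7,g); (5,3,g); (5,3,k); (5,6,g); (5,13,k); (6,4,g); (6,4,k); (7,0,g); (7,11,g); (7,11,k); (7,13,h); (10,4,h); (10,5,g); (10,7,k); (13,12,g)


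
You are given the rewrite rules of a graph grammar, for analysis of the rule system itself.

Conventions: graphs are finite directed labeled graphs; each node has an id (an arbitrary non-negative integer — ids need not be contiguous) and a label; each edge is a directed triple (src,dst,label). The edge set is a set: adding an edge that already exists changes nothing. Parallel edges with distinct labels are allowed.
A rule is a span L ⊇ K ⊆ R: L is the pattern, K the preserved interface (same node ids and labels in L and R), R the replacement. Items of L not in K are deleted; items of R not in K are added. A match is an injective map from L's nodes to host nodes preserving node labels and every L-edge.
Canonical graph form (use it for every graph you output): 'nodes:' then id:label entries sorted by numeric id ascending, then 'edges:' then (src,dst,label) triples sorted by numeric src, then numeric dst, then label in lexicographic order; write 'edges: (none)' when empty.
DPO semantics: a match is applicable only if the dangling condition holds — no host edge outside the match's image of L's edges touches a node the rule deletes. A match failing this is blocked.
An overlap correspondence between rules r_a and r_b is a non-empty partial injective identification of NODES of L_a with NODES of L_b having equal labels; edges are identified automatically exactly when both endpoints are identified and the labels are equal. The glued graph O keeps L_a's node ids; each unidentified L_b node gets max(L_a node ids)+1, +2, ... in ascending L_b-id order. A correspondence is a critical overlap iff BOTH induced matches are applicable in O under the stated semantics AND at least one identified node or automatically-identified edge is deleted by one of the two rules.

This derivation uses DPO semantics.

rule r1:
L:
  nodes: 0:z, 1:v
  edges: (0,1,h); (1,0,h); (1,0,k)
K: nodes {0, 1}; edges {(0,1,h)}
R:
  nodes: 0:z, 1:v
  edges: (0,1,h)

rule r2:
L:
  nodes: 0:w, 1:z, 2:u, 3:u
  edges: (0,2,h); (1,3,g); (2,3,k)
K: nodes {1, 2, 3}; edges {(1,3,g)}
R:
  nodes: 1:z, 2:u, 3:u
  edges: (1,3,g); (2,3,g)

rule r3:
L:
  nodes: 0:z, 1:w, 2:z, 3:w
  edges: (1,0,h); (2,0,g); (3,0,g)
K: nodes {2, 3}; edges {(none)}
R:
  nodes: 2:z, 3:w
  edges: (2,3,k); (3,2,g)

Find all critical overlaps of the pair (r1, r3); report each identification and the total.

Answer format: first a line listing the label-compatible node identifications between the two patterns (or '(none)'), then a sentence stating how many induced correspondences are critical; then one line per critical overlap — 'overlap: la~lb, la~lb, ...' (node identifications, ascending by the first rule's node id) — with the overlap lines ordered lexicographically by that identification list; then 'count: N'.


label-compatible node identifications between L(r1) and L(r3): 0~0, 0~2
0 of the induced correspondences are critical overlaps of r1 and r3.
count: 0


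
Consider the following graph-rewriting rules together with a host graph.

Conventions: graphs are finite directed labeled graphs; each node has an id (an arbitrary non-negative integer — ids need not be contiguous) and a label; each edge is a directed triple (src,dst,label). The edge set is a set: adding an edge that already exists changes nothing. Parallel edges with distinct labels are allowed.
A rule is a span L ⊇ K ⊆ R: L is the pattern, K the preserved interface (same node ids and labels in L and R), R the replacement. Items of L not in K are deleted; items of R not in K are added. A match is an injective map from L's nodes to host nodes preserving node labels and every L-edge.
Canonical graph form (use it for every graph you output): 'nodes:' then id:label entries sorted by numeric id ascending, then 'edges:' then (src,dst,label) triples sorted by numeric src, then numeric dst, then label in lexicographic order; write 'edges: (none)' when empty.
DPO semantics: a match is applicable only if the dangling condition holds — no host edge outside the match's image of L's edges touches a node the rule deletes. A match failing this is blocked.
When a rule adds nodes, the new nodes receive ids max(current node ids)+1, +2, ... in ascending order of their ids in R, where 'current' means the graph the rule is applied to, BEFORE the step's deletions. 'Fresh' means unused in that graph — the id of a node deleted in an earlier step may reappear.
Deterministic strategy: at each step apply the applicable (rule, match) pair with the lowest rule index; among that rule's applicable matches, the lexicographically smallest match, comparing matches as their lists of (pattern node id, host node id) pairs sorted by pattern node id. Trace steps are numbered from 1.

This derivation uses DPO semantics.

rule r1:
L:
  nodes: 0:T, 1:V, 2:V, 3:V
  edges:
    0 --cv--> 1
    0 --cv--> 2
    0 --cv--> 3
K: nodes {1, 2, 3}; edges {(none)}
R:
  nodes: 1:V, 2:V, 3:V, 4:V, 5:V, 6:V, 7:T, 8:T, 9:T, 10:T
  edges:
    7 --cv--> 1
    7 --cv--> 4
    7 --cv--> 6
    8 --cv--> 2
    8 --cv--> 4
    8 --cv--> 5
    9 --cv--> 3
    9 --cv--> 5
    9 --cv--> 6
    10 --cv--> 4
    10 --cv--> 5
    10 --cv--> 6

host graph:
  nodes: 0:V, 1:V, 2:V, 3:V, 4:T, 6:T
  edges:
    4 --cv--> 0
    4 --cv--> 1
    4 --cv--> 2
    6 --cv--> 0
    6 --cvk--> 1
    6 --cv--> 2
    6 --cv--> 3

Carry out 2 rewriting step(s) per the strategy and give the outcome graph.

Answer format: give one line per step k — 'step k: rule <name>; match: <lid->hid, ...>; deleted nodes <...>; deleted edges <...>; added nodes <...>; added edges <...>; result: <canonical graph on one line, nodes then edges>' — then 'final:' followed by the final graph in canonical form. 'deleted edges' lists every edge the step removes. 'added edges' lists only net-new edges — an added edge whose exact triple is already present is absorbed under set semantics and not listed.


step 1: rule r1; match: 0->4, 1->0, 2->1, 3->2; deleted nodes 4; deleted edges (4,0,cv); (4,1,cv); (4,2,cv); added nodes 7, 8, 9, 10, 11, 12, 13; added edges (10,0,cv); (10,7,cv); (10,9,cv); (11,1,cv); (11,7,cv); (11,8,cv); (12,2,cv); (12,8,cv); (12,9,cv); (13,7,cv); (13,8,cv); (13,9,cv); result: nodes: 0:V, 1:V, 2:V, 3:V, 6:T, 7:V, 8:V, 9:V, 10:T, 11:T, 12:T, 13:T edges: (6,0,cv); (6,1,cvk); (6,2,cv); (6,3,cv); (10,0,cv); (10,7,cv); (10,9,cv); (11,1,cv); (11,7,cv); (11,8,cv); (12,2,cv); (12,8,cv); (12,9,cv); (13,7,cv); (13,8,cv); (13,9,cv)
step 2: rule r1; match: 0->10, 1->0, 2->7, 3->9; deleted nodes 10; deleted edges (10,0,cv); (10,7,cv); (10,9,cv); added nodes 14, 15, 16, 17, 18, 19, 20; added edges (17,0,cv); (17,14,cv); (17,16,cv); (18,7,cv); (18,14,cv); (18,15,cv); (19,9,cv); (19,15,cv); (19,16,cv); (20,14,cv); (20,15,cv); (20,16,cv); result: nodes: 0:V, 1:V, 2:V, 3:V, 6:T, 7:V, 8:V, 9:V, 11:T, 12:T, 13:T, 14:V, 15:V, 16:V, 17:T, 18:T, 19:T, 20:T edges: (6,0,cv); (6,1,cvk); (6,2,cv); (6,3,cv); (11,1,cv); (11,7,cv); (11,8,cv); (12,2,cv); (12,8,cv); (12,9,cv); (13,7,cv); (13,8,cv); (13,9,cv); (17,0,cv); (17,14,cv); (17,16,cv); (18,7,cv); (18,14,cv); (18,15,cv); (19,9,cv); (19,15,cv); (19,16,cv); (20,14,cv); (20,15,cv); (20,16,cv)
final:
nodes: 0:V, 1:V, 2:V, 3:V, 6:T, 7:V, 8:V, 9:V, 11:T, 12:T, 13:T, 14:V, 15:V, 16:V, 17:T, 18:T, 19:T, 20:T
edges: (6,0,cv); (6,1,cvk); (6,2,cv); (6,3,cv); (11,1,cv); (11,7,cv); (11,8,cv); (12,2,cv); (12,8,cv); (12,9,cv); (13,7,cv); (13,8,cv); (13,9,cv); (17,0,cv); (17,14,cv); (17,16,cv); (18,7,cv); (18,14,cv); (18,15,cv); (19,9,cv); (19,15,cv); (19,16,cv); (20,14,cv); (20,15,cv); (20,16,cv)


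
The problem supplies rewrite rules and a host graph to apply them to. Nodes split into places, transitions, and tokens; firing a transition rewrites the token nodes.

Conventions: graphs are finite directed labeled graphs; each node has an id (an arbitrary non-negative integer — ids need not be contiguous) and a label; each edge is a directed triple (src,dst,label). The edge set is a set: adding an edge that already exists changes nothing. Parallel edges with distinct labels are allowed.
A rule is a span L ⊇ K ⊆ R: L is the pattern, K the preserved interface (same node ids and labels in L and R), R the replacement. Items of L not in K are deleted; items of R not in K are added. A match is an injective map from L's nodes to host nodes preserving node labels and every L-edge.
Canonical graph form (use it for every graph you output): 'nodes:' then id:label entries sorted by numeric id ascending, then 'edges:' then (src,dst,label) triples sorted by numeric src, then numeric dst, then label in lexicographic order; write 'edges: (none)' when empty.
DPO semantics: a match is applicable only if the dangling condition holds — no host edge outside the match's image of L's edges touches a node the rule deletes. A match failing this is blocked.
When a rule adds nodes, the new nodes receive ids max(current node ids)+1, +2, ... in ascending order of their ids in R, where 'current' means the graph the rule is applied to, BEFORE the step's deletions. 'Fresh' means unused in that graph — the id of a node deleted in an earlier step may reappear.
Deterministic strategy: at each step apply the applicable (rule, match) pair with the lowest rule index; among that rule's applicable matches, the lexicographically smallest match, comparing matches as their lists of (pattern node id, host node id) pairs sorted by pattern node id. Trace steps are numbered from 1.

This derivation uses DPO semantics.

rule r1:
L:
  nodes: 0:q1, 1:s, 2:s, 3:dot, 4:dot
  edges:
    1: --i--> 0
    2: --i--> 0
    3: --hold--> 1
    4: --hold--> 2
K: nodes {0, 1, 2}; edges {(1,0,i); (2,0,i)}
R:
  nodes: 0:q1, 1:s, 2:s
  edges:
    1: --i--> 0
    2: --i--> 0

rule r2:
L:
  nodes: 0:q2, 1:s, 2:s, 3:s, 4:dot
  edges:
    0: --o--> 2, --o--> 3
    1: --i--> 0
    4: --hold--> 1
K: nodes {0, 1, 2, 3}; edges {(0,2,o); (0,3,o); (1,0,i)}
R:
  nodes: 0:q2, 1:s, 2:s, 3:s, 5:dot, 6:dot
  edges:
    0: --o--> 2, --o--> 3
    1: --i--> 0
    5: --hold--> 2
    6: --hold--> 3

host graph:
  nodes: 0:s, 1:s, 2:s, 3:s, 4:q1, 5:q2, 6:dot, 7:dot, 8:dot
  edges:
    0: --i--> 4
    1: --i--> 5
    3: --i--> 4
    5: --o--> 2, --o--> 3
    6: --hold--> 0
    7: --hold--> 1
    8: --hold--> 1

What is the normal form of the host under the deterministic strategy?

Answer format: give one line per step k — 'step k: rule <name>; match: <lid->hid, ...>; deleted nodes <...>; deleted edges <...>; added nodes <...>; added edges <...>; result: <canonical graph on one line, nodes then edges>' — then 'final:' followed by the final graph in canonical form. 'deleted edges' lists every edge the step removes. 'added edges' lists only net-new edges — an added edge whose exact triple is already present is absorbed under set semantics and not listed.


step 1: rule r2; match: 0->5, 1->1, 2->2, 3->3, 4->7; deleted nodes 7; deleted edges (7,1,hold); added nodes 9, 10; added edges (9,2,hold); (10,3,hold); result: nodes: 0:s, 1:s, 2:s, 3:s, 4:q1, 5:q2, 6:dot, 8:dot, 9:dot, 10:dot edges: (0,4,i); (1,5,i); (3,4,i); (5,2,o); (5,3,o); (6,0,hold); (8,1,hold); (9,2,hold); (10,3,hold)
step 2: rule r1; match: 0->4, 1->0, 2->3, 3->6, 4->10; deleted nodes 6, 10; deleted edges (6,0,hold); (10,3,hold); added nodes (none); added edges (none); result: nodes: 0:s, 1:s, 2:s, 3:s, 4:q1, 5:q2, 8:dot, 9:dot edges: (0,4,i); (1,5,i); (3,4,i); (5,2,o); (5,3,o); (8,1,hold); (9,2,hold)
step 3: rule r2; match: 0->5, 1->1, 2->2, 3->3, 4->8; deleted nodes 8; deleted edges (8,1,hold); added nodes 10, 11; added edges (10,2,hold); (11,3,hold); result: nodes: 0:s, 1:s, 2:s, 3:s, 4:q1, 5:q2, 9:dot, 10:dot, 11:dot edges: (0,4,i); (1,5,i); (3,4,i); (5,2,o); (5,3,o); (9,2,hold); (10,2,hold); (11,3,hold)
final:
nodes: 0:s, 1:s, 2:s, 3:s, 4:q1, 5:q2, 9:dot, 10:dot, 11:dot
edges: (0,4,i); (1,5,i); (3,4,i); (5,2,o); (5,3,o); (9,2,hold); (10,2,hold); (11,3,hold)
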